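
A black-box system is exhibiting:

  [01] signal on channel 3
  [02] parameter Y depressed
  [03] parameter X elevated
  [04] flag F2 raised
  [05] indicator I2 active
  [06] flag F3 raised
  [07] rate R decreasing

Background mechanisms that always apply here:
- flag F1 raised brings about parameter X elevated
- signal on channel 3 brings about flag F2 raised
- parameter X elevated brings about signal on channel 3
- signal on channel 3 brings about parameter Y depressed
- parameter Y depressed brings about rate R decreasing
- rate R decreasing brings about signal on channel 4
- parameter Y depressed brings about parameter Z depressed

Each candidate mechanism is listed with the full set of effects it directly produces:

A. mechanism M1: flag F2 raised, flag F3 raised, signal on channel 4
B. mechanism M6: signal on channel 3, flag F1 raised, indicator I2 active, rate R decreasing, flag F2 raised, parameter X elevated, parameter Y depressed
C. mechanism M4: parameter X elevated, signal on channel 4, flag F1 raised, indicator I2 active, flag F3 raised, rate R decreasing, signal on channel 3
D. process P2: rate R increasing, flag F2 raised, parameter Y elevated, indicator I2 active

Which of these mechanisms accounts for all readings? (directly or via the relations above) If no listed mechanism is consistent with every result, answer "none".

For each candidate, compare predicted effects to what was observed:
(A) mechanism M1 — signal on channel 3 ✗; parameter Y depressed ✗; parameter X elevated ✗; flag F2 raised ✓; indicator I2 active ✗; flag F3 raised ✓; rate R decreasing ✗
(B) mechanism M6 — signal on channel 3 ✓; parameter Y depressed ✓; parameter X elevated ✓; flag F2 raised ✓; indicator I2 active ✓; flag F3 raised ✗; rate R decreasing ✓
(C) mechanism M4 — signal on channel 3 ✓; parameter Y depressed ✓ (by signal on channel 3 → parameter Y depressed); parameter X elevated ✓; flag F2 raised ✓ (by signal on channel 3 → flag F2 raised); indicator I2 active ✓; flag F3 raised ✓; rate R decreasing ✓
(D) process P2 — signal on channel 3 ✗; parameter Y depressed ✗; parameter X elevated ✗; flag F2 raised ✓; indicator I2 active ✓; flag F3 raised ✗; rate R decreasing ✗
(C) alone accounts for all the evidence.

C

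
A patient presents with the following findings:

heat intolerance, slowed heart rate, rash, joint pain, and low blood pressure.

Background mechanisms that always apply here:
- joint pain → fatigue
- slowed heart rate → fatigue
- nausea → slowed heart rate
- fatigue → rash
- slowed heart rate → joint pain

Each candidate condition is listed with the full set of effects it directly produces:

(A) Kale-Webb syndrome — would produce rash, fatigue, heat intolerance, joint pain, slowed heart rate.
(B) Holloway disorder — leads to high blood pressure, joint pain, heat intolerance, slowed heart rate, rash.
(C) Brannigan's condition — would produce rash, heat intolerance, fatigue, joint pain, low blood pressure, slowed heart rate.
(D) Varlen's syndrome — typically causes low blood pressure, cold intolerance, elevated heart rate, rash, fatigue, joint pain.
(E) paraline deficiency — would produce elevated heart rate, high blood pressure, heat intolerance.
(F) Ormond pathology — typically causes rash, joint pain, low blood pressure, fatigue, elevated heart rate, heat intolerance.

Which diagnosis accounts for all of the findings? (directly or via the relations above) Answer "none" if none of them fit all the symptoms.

C

Checking each candidate against the observations:
(A) Kale-Webb syndrome — does not account for low blood pressure
(B) Holloway disorder — fails on low blood pressure (predicts high blood pressure, not low blood pressure)
(C) Brannigan's condition — accounts for every observation
(D) Varlen's syndrome — fails on heat intolerance, slowed heart rate (predicts cold intolerance, not heat intolerance; predicts elevated heart rate, not slowed heart rate)
(E) paraline deficiency — fails on slowed heart rate, rash, joint pain, low blood pressure (predicts elevated heart rate, not slowed heart rate; predicts high blood pressure, not low blood pressure)
(F) Ormond pathology — fails on slowed heart rate (predicts elevated heart rate, not slowed heart rate)
(C) alone accounts for all the evidence.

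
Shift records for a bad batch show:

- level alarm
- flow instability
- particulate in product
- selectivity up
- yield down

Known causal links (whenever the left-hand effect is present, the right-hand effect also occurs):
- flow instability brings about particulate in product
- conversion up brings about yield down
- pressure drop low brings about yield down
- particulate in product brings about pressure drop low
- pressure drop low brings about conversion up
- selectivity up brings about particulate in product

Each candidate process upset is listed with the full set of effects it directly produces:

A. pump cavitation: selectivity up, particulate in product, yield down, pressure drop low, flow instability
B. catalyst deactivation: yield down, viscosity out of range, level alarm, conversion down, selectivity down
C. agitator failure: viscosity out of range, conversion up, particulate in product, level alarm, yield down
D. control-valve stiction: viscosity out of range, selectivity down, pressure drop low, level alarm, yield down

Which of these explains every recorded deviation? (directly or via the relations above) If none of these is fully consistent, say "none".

none

Testing each hypothesis:
(A) pump cavitation — does not account for level alarm
(B) catalyst deactivation — level alarm ✓; flow instability ✗; particulate in product ✗; selectivity up ✗; yield down ✓
(C) agitator failure — does not account for flow instability, selectivity up
(D) control-valve stiction — level alarm ✓; flow instability ✗; particulate in product ✗; selectivity up ✗; yield down ✓
None of the listed candidates fits everything.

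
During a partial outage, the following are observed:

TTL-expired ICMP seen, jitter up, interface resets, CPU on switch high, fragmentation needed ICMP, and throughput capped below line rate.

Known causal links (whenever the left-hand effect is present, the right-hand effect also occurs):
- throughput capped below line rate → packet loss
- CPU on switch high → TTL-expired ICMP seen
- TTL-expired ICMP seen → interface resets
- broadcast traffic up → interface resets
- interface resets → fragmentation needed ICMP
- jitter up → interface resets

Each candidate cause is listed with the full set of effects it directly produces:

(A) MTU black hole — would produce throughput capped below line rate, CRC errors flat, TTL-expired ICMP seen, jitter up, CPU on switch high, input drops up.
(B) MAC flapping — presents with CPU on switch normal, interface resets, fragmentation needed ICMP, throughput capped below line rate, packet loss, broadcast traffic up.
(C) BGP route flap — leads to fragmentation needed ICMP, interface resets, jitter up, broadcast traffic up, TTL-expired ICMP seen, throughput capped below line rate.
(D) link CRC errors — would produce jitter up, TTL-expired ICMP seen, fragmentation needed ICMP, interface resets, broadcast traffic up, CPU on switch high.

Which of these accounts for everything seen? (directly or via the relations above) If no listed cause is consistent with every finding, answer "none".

A

Per-candidate check:
(A) MTU black hole — TTL-expired ICMP seen ✓; jitter up ✓; interface resets ✓ (via jitter up → interface resets); CPU on switch high ✓; fragmentation needed ICMP ✓ (via jitter up → interface resets → fragmentation needed ICMP); throughput capped below line rate ✓
(B) MAC flapping — TTL-expired ICMP seen ✗; jitter up ✗; interface resets ✓; CPU on switch high ✗; fragmentation needed ICMP ✓; throughput capped below line rate ✓
(C) BGP route flap — TTL-expired ICMP seen ✓; jitter up ✓; interface resets ✓; CPU on switch high ✗; fragmentation needed ICMP ✓; throughput capped below line rate ✓
(D) link CRC errors — does not account for throughput capped below line rate
Only (A) is consistent with every observation.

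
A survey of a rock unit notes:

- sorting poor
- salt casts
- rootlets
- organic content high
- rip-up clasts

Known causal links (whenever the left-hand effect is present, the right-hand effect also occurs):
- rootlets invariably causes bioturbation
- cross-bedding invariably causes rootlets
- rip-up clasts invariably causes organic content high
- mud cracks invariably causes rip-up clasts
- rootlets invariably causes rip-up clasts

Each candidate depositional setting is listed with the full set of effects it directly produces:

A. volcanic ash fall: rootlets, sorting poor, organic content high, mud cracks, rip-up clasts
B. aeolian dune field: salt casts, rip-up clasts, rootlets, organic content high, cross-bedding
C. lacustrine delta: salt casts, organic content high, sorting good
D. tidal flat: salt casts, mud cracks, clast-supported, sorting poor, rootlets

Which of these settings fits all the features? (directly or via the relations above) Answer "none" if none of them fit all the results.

Checking each candidate against the observations:
(A) volcanic ash fall — does not account for salt casts
(B) aeolian dune field — sorting poor NO; salt casts yes; rootlets yes; organic content high yes; rip-up clasts yes
(C) lacustrine delta — sorting poor NO; salt casts yes; rootlets NO; organic content high yes; rip-up clasts NO
(D) tidal flat — sorting poor yes; salt casts yes; rootlets yes; organic content high yes (via rootlets → rip-up clasts → organic content high); rip-up clasts yes (via rootlets → rip-up clasts)
(D) alone accounts for all the evidence.

D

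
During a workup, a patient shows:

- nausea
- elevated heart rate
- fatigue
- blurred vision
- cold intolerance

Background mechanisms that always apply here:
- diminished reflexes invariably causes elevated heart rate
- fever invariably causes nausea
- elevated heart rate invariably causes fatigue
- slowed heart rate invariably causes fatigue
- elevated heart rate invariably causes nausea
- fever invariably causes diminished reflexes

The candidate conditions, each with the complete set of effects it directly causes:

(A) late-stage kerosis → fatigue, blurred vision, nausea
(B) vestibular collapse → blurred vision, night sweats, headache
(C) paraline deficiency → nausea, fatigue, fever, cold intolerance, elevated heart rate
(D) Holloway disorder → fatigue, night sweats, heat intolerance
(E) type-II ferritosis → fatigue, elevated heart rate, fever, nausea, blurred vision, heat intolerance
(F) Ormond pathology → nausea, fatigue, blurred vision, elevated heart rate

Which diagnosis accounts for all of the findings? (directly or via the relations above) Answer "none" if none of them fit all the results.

Checking each candidate against the observations:
(A) late-stage kerosis — nausea +; elevated heart rate -; fatigue +; blurred vision +; cold intolerance -
(B) vestibular collapse — nausea -; elevated heart rate -; fatigue -; blurred vision +; cold intolerance -
(C) paraline deficiency — does not account for blurred vision
(D) Holloway disorder — nausea -; elevated heart rate -; fatigue +; blurred vision -; cold intolerance -
(E) type-II ferritosis — fails on cold intolerance (predicts heat intolerance, not cold intolerance)
(F) Ormond pathology — nausea +; elevated heart rate +; fatigue +; blurred vision +; cold intolerance -
Every candidate fails on at least one observation.

none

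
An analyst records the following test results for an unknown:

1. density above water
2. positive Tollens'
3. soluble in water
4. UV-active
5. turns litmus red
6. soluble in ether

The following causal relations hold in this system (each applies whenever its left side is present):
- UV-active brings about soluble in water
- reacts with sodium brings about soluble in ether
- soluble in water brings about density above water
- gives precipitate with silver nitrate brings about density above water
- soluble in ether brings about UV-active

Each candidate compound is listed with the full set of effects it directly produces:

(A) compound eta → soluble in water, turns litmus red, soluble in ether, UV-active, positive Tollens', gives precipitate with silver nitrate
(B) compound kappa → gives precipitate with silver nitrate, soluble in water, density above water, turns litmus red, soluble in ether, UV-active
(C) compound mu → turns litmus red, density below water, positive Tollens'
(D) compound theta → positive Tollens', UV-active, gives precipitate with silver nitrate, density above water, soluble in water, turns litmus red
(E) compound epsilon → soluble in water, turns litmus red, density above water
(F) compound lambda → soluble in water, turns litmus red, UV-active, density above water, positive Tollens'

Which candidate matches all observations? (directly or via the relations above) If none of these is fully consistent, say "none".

Per-candidate check:
(A) compound eta — density above water ✓ (by gives precipitate with silver nitrate → density above water); positive Tollens' ✓; soluble in water ✓; UV-active ✓; turns litmus red ✓; soluble in ether ✓
(B) compound kappa — density above water ✓; positive Tollens' ✗; soluble in water ✓; UV-active ✓; turns litmus red ✓; soluble in ether ✓
(C) compound mu — fails on density above water, soluble in water, UV-active, soluble in ether (predicts density below water, not density above water)
(D) compound theta — does not account for soluble in ether
(E) compound epsilon — density above water ✓; positive Tollens' ✗; soluble in water ✓; UV-active ✗; turns litmus red ✓; soluble in ether ✗
(F) compound lambda — does not account for soluble in ether
(A) is the only candidate with no mismatches.

A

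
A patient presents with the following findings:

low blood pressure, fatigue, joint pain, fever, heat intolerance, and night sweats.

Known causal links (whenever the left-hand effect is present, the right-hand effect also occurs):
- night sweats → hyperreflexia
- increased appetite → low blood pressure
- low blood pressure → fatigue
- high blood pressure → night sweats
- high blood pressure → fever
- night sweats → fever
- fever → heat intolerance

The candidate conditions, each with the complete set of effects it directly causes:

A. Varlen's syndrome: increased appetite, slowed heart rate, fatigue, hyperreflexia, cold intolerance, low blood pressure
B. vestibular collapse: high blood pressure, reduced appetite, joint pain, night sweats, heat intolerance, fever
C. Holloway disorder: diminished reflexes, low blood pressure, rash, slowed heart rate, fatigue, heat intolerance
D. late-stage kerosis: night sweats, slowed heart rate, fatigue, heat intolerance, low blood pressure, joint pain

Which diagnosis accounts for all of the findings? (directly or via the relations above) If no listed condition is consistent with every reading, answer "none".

D

Testing each hypothesis:
(A) Varlen's syndrome — low blood pressure +; fatigue +; joint pain -; fever -; heat intolerance -; night sweats -
(B) vestibular collapse — low blood pressure -; fatigue -; joint pain +; fever +; heat intolerance +; night sweats +
(C) Holloway disorder — low blood pressure +; fatigue +; joint pain -; fever -; heat intolerance +; night sweats -
(D) late-stage kerosis — accounts for every observation (fever by night sweats → fever)
(D) alone accounts for all the evidence.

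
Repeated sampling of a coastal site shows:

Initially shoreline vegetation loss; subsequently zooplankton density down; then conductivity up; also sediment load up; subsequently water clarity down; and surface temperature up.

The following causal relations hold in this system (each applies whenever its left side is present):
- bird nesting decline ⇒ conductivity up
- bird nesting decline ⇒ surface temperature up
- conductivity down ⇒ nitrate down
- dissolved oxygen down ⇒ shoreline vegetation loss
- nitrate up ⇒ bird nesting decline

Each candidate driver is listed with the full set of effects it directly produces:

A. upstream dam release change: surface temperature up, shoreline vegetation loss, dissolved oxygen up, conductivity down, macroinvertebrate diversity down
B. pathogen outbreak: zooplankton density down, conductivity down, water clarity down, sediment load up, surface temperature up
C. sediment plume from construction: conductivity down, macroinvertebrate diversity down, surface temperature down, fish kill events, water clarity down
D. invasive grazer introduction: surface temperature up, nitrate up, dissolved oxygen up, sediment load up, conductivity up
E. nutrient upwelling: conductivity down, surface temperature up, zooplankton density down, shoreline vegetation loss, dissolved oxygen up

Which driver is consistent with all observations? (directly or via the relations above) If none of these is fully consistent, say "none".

Testing each hypothesis:
(A) upstream dam release change — shoreline vegetation loss yes; zooplankton density down NO; conductivity up NO; sediment load up NO; water clarity down NO; surface temperature up yes
(B) pathogen outbreak — fails on shoreline vegetation loss, conductivity up (predicts conductivity down, not conductivity up)
(C) sediment plume from construction — fails on shoreline vegetation loss, zooplankton density down, conductivity up, sediment load up, surface temperature up (predicts conductivity down, not conductivity up; predicts surface temperature down, not surface temperature up)
(D) invasive grazer introduction — does not account for shoreline vegetation loss, zooplankton density down, water clarity down
(E) nutrient upwelling — shoreline vegetation loss yes; zooplankton density down yes; conductivity up NO; sediment load up NO; water clarity down NO; surface temperature up yes
No candidate is consistent with all observations.

none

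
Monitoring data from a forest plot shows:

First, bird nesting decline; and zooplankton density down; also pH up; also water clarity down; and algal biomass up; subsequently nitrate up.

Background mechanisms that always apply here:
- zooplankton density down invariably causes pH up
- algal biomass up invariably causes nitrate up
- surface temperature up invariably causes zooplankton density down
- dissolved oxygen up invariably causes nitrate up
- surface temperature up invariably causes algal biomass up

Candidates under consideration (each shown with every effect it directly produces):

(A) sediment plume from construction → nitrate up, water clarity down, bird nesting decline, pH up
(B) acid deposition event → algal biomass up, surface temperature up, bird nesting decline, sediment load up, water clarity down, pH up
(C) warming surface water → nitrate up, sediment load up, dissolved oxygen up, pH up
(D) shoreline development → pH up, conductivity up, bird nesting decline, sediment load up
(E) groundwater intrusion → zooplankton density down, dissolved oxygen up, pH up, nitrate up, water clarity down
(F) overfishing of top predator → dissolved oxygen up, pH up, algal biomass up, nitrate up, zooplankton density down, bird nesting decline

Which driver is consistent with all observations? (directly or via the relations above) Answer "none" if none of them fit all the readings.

B

Testing each hypothesis:
(A) sediment plume from construction — bird nesting decline match; zooplankton density down miss; pH up match; water clarity down match; algal biomass up miss; nitrate up match
(B) acid deposition event — bird nesting decline match; zooplankton density down match (through surface temperature up → zooplankton density down); pH up match; water clarity down match; algal biomass up match; nitrate up match (through algal biomass up → nitrate up)
(C) warming surface water — bird nesting decline miss; zooplankton density down miss; pH up match; water clarity down miss; algal biomass up miss; nitrate up match
(D) shoreline development — bird nesting decline match; zooplankton density down miss; pH up match; water clarity down miss; algal biomass up miss; nitrate up miss
(E) groundwater intrusion — bird nesting decline miss; zooplankton density down match; pH up match; water clarity down match; algal biomass up miss; nitrate up match
(F) overfishing of top predator — does not account for water clarity down
(B) alone accounts for all the evidence.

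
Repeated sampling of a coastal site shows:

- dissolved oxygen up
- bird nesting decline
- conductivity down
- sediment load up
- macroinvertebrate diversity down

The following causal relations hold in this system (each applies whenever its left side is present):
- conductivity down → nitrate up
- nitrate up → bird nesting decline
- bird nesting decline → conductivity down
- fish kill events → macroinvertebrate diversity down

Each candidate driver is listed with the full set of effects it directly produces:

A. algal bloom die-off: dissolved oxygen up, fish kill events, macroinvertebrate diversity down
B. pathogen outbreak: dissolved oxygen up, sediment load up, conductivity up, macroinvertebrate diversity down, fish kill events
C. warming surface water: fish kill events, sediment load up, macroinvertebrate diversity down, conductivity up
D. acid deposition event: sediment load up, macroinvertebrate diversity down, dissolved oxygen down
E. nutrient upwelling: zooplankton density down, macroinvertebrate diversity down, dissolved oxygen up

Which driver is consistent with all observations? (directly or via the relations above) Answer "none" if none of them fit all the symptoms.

none

Checking each candidate against the observations:
(A) algal bloom die-off — dissolved oxygen up +; bird nesting decline -; conductivity down -; sediment load up -; macroinvertebrate diversity down +
(B) pathogen outbreak — dissolved oxygen up +; bird nesting decline -; conductivity down -; sediment load up +; macroinvertebrate diversity down +
(C) warming surface water — fails on dissolved oxygen up, bird nesting decline, conductivity down (predicts conductivity up, not conductivity down)
(D) acid deposition event — dissolved oxygen up -; bird nesting decline -; conductivity down -; sediment load up +; macroinvertebrate diversity down +
(E) nutrient upwelling — does not account for bird nesting decline, conductivity down, sediment load up
No candidate is consistent with all observations.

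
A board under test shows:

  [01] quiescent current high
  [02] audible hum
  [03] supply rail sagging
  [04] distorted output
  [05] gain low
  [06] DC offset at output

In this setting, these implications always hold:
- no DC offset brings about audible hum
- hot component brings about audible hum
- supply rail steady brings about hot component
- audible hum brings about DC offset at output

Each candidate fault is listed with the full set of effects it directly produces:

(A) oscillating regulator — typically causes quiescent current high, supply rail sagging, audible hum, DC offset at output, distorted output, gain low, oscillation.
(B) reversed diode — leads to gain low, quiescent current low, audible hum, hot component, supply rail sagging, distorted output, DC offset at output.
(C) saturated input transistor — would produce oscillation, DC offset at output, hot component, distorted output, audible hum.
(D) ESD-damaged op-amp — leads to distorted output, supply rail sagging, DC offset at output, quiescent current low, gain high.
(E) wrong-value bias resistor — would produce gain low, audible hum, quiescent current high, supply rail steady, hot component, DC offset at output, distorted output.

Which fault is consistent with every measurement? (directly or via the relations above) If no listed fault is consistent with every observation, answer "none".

A

For each candidate, compare predicted effects to what was observed:
(A) oscillating regulator — accounts for every observation
(B) reversed diode — quiescent current high -; audible hum +; supply rail sagging +; distorted output +; gain low +; DC offset at output +
(C) saturated input transistor — quiescent current high -; audible hum +; supply rail sagging -; distorted output +; gain low -; DC offset at output +
(D) ESD-damaged op-amp — quiescent current high -; audible hum -; supply rail sagging +; distorted output +; gain low -; DC offset at output +
(E) wrong-value bias resistor — quiescent current high +; audible hum +; supply rail sagging -; distorted output +; gain low +; DC offset at output +
(A) alone accounts for all the evidence.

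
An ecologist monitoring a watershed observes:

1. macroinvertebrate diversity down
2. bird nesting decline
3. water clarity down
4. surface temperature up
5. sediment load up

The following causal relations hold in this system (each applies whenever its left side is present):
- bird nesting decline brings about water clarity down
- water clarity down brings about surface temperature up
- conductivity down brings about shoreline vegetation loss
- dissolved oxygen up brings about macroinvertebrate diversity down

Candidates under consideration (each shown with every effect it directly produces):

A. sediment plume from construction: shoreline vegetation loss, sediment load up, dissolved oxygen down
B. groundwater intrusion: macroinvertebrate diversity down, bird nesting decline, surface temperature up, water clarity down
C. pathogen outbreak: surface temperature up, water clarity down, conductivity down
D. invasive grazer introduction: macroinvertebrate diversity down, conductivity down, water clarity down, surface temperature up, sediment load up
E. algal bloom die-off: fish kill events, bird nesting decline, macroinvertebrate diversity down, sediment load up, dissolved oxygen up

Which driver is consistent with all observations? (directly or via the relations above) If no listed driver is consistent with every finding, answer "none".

For each candidate, compare predicted effects to what was observed:
(A) sediment plume from construction — macroinvertebrate diversity down ✗; bird nesting decline ✗; water clarity down ✗; surface temperature up ✗; sediment load up ✓
(B) groundwater intrusion — does not account for sediment load up
(C) pathogen outbreak — macroinvertebrate diversity down ✗; bird nesting decline ✗; water clarity down ✓; surface temperature up ✓; sediment load up ✗
(D) invasive grazer introduction — does not account for bird nesting decline
(E) algal bloom die-off — accounts for every observation (water clarity down via bird nesting decline → water clarity down)
(E) alone accounts for all the evidence.

E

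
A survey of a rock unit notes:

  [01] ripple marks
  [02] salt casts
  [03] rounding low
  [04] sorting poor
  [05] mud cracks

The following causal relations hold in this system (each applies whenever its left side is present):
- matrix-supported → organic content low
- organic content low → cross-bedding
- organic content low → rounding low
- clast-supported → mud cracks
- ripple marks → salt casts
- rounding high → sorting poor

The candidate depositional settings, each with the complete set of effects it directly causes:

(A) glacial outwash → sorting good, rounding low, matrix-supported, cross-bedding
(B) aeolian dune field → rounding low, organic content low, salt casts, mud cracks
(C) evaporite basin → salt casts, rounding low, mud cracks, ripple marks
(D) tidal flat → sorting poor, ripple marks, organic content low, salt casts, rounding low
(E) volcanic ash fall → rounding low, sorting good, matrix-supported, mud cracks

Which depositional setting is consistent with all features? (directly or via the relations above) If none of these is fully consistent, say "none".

Checking each candidate against the observations:
(A) glacial outwash — ripple marks miss; salt casts miss; rounding low match; sorting poor miss; mud cracks miss
(B) aeolian dune field — ripple marks miss; salt casts match; rounding low match; sorting poor miss; mud cracks match
(C) evaporite basin — ripple marks match; salt casts match; rounding low match; sorting poor miss; mud cracks match
(D) tidal flat — does not account for mud cracks
(E) volcanic ash fall — ripple marks miss; salt casts miss; rounding low match; sorting poor miss; mud cracks match
Every candidate fails on at least one observation.

none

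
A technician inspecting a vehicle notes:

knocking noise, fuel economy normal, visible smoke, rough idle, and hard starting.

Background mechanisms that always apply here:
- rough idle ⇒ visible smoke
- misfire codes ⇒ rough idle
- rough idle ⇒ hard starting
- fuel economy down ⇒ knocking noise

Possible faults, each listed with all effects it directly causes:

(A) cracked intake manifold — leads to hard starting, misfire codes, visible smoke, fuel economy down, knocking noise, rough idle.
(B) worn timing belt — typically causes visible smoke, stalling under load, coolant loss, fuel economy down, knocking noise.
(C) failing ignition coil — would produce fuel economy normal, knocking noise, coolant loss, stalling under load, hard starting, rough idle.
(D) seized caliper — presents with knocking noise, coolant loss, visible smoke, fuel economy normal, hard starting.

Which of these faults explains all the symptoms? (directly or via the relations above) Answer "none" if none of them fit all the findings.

C

Testing each hypothesis:
(A) cracked intake manifold — knocking noise match; fuel economy normal miss; visible smoke match; rough idle match; hard starting match
(B) worn timing belt — knocking noise match; fuel economy normal miss; visible smoke match; rough idle miss; hard starting miss
(C) failing ignition coil — knocking noise match; fuel economy normal match; visible smoke match (by rough idle → visible smoke); rough idle match; hard starting match
(D) seized caliper — does not account for rough idle
(C) is the only candidate with no mismatches.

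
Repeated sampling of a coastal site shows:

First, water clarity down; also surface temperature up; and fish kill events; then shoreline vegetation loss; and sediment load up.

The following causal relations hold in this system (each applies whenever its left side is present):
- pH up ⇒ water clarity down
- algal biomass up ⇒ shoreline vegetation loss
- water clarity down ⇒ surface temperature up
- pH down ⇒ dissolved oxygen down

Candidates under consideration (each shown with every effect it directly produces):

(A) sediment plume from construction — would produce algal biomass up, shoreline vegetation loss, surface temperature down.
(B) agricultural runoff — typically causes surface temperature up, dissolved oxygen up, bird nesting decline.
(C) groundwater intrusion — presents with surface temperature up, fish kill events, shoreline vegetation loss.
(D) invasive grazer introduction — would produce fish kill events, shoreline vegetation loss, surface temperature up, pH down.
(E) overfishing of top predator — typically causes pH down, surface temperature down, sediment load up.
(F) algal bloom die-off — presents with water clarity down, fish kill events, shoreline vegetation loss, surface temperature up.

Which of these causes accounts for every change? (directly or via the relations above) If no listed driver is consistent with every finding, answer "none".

none

For each candidate, compare predicted effects to what was observed:
(A) sediment plume from construction — fails on water clarity down, surface temperature up, fish kill events, sediment load up (predicts surface temperature down, not surface temperature up)
(B) agricultural runoff — water clarity down -; surface temperature up +; fish kill events -; shoreline vegetation loss -; sediment load up -
(C) groundwater intrusion — water clarity down -; surface temperature up +; fish kill events +; shoreline vegetation loss +; sediment load up -
(D) invasive grazer introduction — water clarity down -; surface temperature up +; fish kill events +; shoreline vegetation loss +; sediment load up -
(E) overfishing of top predator — water clarity down -; surface temperature up -; fish kill events -; shoreline vegetation loss -; sediment load up +
(F) algal bloom die-off — does not account for sediment load up
Every candidate fails on at least one observation.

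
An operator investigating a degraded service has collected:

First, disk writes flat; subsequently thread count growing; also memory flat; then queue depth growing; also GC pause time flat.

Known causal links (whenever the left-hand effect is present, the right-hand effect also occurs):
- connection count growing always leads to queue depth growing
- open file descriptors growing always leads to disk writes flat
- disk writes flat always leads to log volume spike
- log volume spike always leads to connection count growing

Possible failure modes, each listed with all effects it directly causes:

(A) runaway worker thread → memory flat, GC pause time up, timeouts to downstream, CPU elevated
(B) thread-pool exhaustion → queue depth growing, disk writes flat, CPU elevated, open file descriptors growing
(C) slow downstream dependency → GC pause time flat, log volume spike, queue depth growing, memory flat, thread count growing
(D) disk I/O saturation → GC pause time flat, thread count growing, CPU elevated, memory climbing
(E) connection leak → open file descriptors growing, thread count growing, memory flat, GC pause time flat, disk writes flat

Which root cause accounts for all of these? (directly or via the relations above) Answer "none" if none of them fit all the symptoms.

E

Per-candidate check:
(A) runaway worker thread — fails on disk writes flat, thread count growing, queue depth growing, GC pause time flat (predicts GC pause time up, not GC pause time flat)
(B) thread-pool exhaustion — does not account for thread count growing, memory flat, GC pause time flat
(C) slow downstream dependency — disk writes flat miss; thread count growing match; memory flat match; queue depth growing match; GC pause time flat match
(D) disk I/O saturation — fails on disk writes flat, memory flat, queue depth growing (predicts memory climbing, not memory flat)
(E) connection leak — accounts for every observation (queue depth growing via disk writes flat → log volume spike → connection count growing → queue depth growing)
Only (E) is consistent with every observation.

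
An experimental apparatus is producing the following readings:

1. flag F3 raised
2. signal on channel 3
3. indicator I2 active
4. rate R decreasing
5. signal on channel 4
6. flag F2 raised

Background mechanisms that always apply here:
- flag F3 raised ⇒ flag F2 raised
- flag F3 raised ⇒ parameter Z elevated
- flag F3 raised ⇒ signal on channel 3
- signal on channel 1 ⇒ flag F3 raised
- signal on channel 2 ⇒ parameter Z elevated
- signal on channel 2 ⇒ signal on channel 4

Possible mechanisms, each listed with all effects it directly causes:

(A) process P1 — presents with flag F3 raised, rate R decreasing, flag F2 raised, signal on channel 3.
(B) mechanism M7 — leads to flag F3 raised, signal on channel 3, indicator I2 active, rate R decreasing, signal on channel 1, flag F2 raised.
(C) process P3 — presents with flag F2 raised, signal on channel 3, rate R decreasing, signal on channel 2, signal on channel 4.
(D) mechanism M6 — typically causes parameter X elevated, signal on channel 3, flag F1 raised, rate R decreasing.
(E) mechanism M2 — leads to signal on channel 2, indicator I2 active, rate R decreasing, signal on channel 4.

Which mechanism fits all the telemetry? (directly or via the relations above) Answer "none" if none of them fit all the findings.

Testing each hypothesis:
(A) process P1 — flag F3 raised ✓; signal on channel 3 ✓; indicator I2 active ✗; rate R decreasing ✓; signal on channel 4 ✗; flag F2 raised ✓
(B) mechanism M7 — flag F3 raised ✓; signal on channel 3 ✓; indicator I2 active ✓; rate R decreasing ✓; signal on channel 4 ✗; flag F2 raised ✓
(C) process P3 — does not account for flag F3 raised, indicator I2 active
(D) mechanism M6 — flag F3 raised ✗; signal on channel 3 ✓; indicator I2 active ✗; rate R decreasing ✓; signal on channel 4 ✗; flag F2 raised ✗
(E) mechanism M2 — flag F3 raised ✗; signal on channel 3 ✗; indicator I2 active ✓; rate R decreasing ✓; signal on channel 4 ✓; flag F2 raised ✗
No candidate is consistent with all observations.

none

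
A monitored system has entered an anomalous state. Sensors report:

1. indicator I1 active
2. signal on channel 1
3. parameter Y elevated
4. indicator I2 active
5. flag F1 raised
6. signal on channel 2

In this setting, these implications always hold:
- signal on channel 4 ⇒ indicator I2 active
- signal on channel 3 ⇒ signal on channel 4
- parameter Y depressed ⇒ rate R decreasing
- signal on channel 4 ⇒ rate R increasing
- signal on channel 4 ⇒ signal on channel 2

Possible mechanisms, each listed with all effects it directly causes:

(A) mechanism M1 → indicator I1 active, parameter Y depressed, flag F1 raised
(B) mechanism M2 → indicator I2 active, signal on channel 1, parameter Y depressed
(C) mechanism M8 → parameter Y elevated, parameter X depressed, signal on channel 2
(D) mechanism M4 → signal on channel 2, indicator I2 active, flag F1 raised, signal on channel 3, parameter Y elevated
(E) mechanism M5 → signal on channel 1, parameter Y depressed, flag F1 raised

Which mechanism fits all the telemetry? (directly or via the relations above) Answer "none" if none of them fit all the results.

none

Checking each candidate against the observations:
(A) mechanism M1 — indicator I1 active +; signal on channel 1 -; parameter Y elevated -; indicator I2 active -; flag F1 raised +; signal on channel 2 -
(B) mechanism M2 — fails on indicator I1 active, parameter Y elevated, flag F1 raised, signal on channel 2 (predicts parameter Y depressed, not parameter Y elevated)
(C) mechanism M8 — indicator I1 active -; signal on channel 1 -; parameter Y elevated +; indicator I2 active -; flag F1 raised -; signal on channel 2 +
(D) mechanism M4 — does not account for indicator I1 active, signal on channel 1
(E) mechanism M5 — fails on indicator I1 active, parameter Y elevated, indicator I2 active, signal on channel 2 (predicts parameter Y depressed, not parameter Y elevated)
None of the listed candidates fits everything.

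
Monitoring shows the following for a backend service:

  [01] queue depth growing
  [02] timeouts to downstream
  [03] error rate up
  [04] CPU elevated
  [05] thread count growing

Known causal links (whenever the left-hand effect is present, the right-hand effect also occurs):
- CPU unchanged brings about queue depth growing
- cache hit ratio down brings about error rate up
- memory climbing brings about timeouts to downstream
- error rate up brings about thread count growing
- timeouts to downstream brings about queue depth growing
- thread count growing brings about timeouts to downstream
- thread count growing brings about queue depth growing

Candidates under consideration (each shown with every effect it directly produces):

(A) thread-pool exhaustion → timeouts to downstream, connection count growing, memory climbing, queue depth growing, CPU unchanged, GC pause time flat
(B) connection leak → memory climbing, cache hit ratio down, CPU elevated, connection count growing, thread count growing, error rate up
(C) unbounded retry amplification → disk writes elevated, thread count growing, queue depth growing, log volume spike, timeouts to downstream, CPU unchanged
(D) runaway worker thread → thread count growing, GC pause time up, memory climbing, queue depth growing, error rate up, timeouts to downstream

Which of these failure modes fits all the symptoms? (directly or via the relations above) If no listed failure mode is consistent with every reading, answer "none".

B

For each candidate, compare predicted effects to what was observed:
(A) thread-pool exhaustion — queue depth growing yes; timeouts to downstream yes; error rate up NO; CPU elevated NO; thread count growing NO
(B) connection leak — queue depth growing yes (through thread count growing → queue depth growing); timeouts to downstream yes (through thread count growing → timeouts to downstream); error rate up yes; CPU elevated yes; thread count growing yes
(C) unbounded retry amplification — queue depth growing yes; timeouts to downstream yes; error rate up NO; CPU elevated NO; thread count growing yes
(D) runaway worker thread — does not account for CPU elevated
(B) alone accounts for all the evidence.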